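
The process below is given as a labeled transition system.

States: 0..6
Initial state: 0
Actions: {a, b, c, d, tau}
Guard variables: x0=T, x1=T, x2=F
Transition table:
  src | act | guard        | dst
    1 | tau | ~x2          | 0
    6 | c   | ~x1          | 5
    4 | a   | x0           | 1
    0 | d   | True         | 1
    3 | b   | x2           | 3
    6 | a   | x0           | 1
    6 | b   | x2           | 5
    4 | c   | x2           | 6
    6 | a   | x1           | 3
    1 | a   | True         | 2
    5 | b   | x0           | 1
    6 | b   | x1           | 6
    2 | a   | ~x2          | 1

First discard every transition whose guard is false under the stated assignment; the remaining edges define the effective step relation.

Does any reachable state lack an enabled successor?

Answer: DEADLOCK-FREE

Working:
Reachable = {0,1,2}
  0: d→1  [1 exit(s)]
  1: a→2  tau→0  [2 exit(s)]
  2: a→1  [1 exit(s)]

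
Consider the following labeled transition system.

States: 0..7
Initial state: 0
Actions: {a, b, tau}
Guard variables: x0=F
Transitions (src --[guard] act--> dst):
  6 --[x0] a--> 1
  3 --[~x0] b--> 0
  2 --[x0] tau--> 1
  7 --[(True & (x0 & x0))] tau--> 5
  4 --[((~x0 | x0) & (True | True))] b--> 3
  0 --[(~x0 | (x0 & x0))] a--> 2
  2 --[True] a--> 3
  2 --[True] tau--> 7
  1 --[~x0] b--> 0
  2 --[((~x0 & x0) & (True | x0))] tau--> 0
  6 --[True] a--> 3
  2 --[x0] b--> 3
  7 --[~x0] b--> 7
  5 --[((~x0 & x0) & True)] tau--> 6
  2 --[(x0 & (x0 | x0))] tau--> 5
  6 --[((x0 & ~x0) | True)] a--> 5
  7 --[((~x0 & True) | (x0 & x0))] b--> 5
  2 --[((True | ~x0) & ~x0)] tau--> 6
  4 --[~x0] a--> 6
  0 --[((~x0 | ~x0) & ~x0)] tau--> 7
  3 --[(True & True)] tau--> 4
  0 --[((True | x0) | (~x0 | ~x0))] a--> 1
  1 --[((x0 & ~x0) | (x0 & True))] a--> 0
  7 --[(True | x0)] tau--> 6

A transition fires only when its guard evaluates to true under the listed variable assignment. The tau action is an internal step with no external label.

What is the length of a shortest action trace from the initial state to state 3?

Breadth-first toward 3:
  Layer 0: {0}
  Layer 1: {1,2,7}
  Layer 2: {3,5,6}
first hit 3 at d=2 via a·a

Answer: 2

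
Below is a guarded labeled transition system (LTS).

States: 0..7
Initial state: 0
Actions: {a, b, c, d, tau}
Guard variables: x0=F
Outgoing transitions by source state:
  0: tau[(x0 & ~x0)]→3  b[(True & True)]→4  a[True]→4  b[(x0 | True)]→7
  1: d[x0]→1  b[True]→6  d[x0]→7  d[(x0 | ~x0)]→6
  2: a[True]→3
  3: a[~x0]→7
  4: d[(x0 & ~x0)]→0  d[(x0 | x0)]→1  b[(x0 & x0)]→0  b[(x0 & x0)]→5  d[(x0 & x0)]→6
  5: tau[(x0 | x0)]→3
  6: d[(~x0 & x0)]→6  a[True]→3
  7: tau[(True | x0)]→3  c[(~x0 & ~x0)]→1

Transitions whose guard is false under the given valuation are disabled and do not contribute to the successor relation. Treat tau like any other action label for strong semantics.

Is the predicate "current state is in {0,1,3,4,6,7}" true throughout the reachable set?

Safe = {0,1,3,4,6,7}
Reachable = {0,1,3,4,6,7}
  0: safe
  1: safe
  3: safe
  4: safe
  6: safe
  7: safe

Answer: INVARIANT HOLDS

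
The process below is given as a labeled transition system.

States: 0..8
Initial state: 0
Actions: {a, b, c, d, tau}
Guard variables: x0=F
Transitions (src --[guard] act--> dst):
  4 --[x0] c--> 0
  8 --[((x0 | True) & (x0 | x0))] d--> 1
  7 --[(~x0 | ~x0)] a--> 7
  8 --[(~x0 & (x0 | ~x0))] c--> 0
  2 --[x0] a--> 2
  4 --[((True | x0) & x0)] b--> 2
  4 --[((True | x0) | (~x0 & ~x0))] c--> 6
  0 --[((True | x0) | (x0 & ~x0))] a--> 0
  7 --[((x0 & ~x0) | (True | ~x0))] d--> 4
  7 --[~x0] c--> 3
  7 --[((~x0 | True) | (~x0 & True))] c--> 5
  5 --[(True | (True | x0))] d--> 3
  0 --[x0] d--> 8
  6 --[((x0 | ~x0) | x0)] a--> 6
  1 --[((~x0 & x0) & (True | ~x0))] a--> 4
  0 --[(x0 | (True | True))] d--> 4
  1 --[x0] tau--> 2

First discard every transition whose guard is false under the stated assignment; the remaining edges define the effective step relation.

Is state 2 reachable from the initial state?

10 transition(s) survive guard evaluation.
L0 = {0}
L1 = {4}  cumulative {0,4}
L2 = {6}  cumulative {0,4,6}
Reach set: {0,4,6}

Answer: UNREACHABLE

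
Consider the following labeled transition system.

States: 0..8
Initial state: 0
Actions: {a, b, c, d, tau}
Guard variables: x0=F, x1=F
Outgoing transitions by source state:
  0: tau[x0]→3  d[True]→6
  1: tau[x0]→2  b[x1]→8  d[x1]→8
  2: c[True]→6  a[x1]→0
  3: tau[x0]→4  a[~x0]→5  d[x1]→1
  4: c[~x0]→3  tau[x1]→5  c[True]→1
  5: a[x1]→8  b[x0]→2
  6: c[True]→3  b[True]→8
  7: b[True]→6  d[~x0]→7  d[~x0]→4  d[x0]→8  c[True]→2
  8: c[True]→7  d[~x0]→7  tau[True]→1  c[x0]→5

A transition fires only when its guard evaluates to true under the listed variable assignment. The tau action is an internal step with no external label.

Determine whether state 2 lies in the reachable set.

Answer: REACHABLE

Analysis:
14 transition(s) survive guard evaluation.
Layer 0: {0}
Layer 1: {6}  total {0,6}
Layer 2: {3,8}  total {0,3,6,8}
Layer 3: {1,5,7}  total {0,1,3,5,6,7,8}
Layer 4: {2,4}  total {0,1,2,3,4,5,6,7,8}
R = {0,1,2,3,4,5,6,7,8}
trace reaching 2: d·b·c·c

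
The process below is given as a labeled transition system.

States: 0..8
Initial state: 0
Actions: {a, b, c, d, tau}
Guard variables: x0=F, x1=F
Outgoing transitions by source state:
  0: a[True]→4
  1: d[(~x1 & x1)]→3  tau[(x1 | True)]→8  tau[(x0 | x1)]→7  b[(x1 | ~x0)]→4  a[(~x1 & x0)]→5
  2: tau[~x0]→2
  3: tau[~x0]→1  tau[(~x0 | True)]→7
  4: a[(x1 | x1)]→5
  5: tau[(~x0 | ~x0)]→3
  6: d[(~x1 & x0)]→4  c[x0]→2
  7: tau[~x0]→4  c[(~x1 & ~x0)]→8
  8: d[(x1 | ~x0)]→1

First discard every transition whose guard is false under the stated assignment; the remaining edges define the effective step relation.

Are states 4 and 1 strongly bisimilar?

Answer: NOT BISIMILAR

Working:
Bisimulation quotient by refinement:
  P[0] = {{0,1,2,3,4,5,6,7,8}}
  P[1] = {{0},{1},{2,3,5},{4,6},{7},{8}}
  P[2] = {{0},{1},{2,5},{3},{4,6},{7},{8}}
  P[3] = {{0},{1},{2},{3},{4,6},{5},{7},{8}}
Fixed point at round 4; 8 class(es).
[4]={4,6}  [1]={1}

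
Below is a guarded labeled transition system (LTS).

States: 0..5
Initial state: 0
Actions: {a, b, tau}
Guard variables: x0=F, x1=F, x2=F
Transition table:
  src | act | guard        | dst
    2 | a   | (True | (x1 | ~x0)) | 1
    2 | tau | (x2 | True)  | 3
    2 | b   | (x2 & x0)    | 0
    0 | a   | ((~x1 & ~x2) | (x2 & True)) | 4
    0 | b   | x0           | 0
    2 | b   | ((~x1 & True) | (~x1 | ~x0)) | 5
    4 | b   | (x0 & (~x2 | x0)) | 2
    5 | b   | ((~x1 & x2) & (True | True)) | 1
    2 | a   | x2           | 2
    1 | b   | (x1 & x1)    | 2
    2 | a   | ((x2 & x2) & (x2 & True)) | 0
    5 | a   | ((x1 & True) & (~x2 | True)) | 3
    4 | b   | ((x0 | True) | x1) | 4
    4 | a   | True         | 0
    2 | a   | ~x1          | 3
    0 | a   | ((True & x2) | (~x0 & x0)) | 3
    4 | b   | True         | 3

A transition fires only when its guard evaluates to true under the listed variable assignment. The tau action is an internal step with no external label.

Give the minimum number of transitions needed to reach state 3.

BFS to 3:
  L0 = {0}
  L1 = {4}
  L2 = {3}
depth(3)=2, e.g. a·b

Answer: 2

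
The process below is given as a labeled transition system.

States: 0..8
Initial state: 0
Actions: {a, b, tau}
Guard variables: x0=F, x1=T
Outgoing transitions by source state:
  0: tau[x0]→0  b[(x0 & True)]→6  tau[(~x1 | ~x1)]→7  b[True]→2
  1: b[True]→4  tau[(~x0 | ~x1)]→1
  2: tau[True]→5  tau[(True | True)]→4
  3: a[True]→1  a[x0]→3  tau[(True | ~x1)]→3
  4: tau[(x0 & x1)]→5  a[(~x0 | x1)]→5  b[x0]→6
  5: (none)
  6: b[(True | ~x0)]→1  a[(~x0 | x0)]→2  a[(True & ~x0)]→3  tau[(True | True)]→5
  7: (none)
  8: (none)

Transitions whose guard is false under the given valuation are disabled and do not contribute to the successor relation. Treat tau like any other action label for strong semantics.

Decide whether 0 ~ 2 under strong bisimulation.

Compute ~ classes (split until stable):
  P[0] = {{0,1,2,3,4,5,6,7,8}}
  P[1] = {{0},{1},{2},{3},{4},{5,7,8},{6}}
7 equivalence class(es) (converged in 2)
0∈{0}, 2∈{2}

Answer: NOT BISIMILAR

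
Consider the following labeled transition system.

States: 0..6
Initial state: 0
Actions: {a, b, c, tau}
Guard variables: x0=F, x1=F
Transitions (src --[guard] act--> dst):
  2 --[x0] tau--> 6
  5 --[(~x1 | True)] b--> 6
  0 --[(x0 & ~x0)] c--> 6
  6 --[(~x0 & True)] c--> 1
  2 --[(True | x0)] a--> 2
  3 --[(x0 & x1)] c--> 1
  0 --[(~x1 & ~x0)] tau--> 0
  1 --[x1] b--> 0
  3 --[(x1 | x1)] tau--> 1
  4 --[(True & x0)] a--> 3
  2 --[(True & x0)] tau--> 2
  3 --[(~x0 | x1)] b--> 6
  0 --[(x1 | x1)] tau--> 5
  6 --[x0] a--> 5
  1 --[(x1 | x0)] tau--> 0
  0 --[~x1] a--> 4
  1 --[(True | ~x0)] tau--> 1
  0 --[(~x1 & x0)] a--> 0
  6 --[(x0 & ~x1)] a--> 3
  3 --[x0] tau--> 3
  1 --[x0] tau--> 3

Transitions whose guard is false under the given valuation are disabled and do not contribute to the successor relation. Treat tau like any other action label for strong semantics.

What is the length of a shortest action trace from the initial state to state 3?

Answer: UNREACHABLE

Analysis:
Breadth-first toward 3:
  L0 = {0}
  L1 = {4}
3 never appears.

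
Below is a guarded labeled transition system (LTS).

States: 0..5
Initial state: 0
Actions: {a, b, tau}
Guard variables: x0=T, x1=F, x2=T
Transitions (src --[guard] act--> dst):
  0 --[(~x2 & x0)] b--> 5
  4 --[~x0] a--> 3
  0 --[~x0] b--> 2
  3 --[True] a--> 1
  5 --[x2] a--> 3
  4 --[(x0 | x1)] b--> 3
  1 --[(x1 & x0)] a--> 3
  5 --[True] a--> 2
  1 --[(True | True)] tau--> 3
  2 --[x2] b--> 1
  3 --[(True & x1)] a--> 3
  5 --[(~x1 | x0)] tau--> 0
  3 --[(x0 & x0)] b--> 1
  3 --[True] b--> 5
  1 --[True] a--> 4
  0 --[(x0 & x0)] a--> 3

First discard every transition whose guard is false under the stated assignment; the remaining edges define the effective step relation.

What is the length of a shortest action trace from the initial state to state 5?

Answer: 2

Analysis:
BFS to 5:
  L0 = {0}
  L1 = {3}
  L2 = {1,5}
5 enters at depth 2; path a·b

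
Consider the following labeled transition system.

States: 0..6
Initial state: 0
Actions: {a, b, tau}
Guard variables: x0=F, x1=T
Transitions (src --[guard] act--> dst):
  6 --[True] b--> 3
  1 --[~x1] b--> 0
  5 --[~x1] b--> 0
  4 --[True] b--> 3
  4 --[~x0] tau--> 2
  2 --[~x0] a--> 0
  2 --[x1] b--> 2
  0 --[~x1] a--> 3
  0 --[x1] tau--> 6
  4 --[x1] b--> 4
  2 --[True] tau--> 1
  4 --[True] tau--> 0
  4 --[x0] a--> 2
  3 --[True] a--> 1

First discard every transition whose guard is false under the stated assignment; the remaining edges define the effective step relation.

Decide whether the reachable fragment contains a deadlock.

Answer: DEADLOCK at state 1

Working:
Reachable = {0,1,3,6}
  0: tau→6  [1 out]
  1: ∅  [no exit]
  3: a→1  [1 out]
  6: b→3  [1 out]
trace reaching 1: tau·b·a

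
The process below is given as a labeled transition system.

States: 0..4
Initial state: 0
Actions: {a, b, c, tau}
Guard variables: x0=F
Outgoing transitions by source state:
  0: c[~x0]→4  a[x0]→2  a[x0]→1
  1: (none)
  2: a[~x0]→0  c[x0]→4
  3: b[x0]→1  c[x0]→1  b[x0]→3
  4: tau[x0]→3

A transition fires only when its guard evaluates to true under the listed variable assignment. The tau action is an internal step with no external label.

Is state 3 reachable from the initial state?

Guard filter leaves 2 enabled edge(s).
L0 = {0}
L1 = {4}  now seen {0,4}
R = {0,4}

Answer: UNREACHABLE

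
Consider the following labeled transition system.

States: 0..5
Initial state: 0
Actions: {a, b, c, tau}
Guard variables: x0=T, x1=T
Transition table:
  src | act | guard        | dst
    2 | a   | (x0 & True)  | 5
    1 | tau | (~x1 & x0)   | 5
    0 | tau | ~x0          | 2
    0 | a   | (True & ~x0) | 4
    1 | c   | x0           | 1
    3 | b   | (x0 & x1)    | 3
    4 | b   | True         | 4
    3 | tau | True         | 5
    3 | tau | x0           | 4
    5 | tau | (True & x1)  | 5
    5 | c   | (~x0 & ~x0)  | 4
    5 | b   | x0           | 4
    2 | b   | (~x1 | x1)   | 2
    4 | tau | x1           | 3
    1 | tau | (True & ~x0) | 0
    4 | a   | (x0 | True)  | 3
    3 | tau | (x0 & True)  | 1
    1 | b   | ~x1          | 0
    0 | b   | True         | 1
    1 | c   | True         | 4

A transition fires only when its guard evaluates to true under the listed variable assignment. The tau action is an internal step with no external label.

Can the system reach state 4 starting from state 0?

14 transition(s) survive guard evaluation.
L0 = {0}
L1 = {1}  cumulative {0,1}
L2 = {4}  cumulative {0,1,4}
L3 = {3}  cumulative {0,1,3,4}
L4 = {5}  cumulative {0,1,3,4,5}
Reachable = {0,1,3,4,5}
trace reaching 4: b·c

Answer: REACHABLE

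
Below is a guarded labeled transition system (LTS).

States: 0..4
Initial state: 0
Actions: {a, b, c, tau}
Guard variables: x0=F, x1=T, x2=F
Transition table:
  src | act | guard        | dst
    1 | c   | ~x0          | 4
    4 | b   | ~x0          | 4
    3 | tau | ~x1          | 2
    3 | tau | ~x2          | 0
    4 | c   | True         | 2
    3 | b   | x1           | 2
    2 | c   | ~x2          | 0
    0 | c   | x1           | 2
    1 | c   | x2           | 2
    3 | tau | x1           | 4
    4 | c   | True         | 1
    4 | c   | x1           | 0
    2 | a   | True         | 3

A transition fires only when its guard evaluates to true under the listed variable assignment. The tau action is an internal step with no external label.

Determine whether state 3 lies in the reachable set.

Answer: REACHABLE

Analysis:
After dropping false guards: 11 live edges.
depth 0: {0}
depth 1: {2}  total {0,2}
depth 2: {3}  total {0,2,3}
depth 3: {4}  total {0,2,3,4}
depth 4: {1}  total {0,1,2,3,4}
Reach set: {0,1,2,3,4}
Path to 3: c·a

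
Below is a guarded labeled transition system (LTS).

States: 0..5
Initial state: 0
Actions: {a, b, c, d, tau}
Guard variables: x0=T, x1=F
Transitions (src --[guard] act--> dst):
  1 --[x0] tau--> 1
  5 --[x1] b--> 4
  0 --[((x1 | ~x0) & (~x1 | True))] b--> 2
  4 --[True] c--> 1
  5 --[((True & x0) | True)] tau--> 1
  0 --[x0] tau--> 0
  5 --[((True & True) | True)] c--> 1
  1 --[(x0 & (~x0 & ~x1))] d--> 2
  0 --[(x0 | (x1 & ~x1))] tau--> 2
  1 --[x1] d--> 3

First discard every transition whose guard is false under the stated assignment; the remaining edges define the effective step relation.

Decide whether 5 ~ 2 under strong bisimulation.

Compute ~ classes (split until stable):
  P[0] = {{0,1,2,3,4,5}}
  P[1] = {{0,1},{2,3},{4},{5}}
  P[2] = {{0},{1},{2,3},{4},{5}}
stable after 3 split(s): 5 block(s)
class of 5: {5}; class of 2: {2,3}

Answer: NOT BISIMILAR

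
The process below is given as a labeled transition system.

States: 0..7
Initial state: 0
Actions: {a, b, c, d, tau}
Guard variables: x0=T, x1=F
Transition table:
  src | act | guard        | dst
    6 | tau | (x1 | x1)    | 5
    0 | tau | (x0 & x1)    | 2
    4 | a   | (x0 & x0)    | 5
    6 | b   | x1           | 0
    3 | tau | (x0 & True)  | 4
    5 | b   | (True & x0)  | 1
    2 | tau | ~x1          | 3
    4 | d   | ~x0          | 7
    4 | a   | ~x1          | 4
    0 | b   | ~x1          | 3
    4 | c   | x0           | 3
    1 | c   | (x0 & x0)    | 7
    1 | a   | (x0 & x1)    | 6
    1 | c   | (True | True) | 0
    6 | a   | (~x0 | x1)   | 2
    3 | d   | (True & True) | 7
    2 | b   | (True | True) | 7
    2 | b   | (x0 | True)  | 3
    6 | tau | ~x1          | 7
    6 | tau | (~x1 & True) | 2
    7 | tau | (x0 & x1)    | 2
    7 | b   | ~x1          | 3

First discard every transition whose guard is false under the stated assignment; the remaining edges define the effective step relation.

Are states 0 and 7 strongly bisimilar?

Bisimulation quotient by refinement:
  π0 = {{0,1,2,3,4,5,6,7}}
  π1 = {{0,5,7},{1},{2},{3},{4},{6}}
  π2 = {{0,7},{1},{2},{3},{4},{5},{6}}
7 equivalence class(es) (converged in 3)
[0]={0,7}  [7]={0,7}

Answer: BISIMILAR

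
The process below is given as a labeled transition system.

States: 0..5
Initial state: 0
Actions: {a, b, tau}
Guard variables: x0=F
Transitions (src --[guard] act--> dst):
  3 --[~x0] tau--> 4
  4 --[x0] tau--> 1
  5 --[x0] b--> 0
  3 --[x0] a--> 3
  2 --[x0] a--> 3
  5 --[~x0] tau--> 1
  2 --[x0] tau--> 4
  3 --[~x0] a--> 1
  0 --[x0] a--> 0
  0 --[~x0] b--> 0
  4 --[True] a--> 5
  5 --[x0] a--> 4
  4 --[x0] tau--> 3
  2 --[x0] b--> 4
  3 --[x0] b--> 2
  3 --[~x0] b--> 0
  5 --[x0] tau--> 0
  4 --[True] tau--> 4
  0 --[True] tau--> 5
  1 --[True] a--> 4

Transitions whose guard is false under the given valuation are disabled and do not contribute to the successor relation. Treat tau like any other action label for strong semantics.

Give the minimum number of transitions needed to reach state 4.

Layered search for 4:
  L0 = {0}
  L1 = {5}
  L2 = {1}
  L3 = {4}
first hit 4 at d=3 via tau·tau·a

Answer: 3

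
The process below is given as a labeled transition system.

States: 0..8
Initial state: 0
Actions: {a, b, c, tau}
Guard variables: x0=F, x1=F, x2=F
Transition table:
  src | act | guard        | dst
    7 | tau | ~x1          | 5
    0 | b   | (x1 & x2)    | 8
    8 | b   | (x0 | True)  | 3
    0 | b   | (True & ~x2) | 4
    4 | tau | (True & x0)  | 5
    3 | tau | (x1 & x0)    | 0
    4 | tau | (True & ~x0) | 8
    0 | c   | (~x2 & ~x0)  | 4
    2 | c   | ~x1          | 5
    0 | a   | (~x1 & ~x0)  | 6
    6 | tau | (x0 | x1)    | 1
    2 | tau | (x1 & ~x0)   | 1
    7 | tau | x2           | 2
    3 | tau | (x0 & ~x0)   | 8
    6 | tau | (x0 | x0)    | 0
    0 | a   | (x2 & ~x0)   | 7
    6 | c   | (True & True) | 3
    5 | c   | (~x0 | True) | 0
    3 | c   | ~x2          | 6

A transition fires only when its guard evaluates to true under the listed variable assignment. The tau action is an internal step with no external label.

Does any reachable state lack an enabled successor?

Answer: DEADLOCK-FREE

Working:
Reach set: {0,3,4,6,8}
  0: a→6  b→4  c→4  [3 exit(s)]
  3: c→6  [1 exit(s)]
  4: tau→8  [1 exit(s)]
  6: c→3  [1 exit(s)]
  8: b→3  [1 exit(s)]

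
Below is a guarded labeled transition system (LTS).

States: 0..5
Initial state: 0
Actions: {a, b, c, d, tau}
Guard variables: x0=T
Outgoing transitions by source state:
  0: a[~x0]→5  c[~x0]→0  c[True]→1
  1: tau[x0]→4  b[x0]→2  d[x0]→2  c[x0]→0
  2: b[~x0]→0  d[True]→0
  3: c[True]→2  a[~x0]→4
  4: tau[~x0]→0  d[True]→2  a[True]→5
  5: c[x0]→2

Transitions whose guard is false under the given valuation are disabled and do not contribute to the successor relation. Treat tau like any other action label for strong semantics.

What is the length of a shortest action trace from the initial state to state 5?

Answer: 3

Working:
BFS to 5:
  depth 0: {0}
  depth 1: {1}
  depth 2: {2,4}
  depth 3: {5}
depth(5)=3, e.g. c·tau·a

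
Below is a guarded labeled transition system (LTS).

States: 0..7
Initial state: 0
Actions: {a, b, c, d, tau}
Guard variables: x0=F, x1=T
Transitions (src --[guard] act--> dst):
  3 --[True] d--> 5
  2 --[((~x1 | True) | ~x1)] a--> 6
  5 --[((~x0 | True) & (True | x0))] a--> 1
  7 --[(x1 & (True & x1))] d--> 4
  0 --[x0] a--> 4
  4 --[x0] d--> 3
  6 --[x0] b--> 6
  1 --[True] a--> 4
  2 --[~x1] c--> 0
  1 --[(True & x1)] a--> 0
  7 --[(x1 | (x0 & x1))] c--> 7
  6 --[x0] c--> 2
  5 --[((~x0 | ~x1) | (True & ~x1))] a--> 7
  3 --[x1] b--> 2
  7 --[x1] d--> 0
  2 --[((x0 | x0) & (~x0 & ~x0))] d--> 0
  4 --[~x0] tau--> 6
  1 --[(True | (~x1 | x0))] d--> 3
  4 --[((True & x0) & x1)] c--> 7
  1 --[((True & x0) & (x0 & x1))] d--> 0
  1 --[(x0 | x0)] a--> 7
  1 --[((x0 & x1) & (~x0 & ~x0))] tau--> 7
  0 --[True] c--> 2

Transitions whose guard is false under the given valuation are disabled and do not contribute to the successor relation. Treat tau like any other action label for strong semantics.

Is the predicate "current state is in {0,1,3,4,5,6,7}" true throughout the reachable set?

Answer: INVARIANT VIOLATED at state 2

Trace:
Safe = {0,1,3,4,5,6,7}
Reach set: {0,2,6}
  0: safe
  2: VIOLATES
  6: safe
reach 2 via c — violates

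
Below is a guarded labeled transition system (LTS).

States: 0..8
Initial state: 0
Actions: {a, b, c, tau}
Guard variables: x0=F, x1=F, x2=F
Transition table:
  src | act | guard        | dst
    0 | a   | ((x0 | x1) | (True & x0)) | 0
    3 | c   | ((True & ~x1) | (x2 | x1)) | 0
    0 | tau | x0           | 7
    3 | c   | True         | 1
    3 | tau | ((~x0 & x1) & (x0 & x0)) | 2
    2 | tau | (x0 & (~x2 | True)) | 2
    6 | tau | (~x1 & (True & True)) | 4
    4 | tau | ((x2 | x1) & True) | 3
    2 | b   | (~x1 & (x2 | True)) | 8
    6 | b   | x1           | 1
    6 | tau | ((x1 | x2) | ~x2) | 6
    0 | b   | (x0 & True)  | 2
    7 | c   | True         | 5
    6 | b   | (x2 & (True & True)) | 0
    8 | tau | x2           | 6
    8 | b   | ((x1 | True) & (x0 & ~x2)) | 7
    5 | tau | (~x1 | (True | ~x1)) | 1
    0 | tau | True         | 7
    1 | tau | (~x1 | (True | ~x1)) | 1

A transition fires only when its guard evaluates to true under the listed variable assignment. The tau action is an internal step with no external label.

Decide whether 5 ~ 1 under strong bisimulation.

Compute ~ classes (split until stable):
  P[0] = {{0,1,2,3,4,5,6,7,8}}
  P[1] = {{0,1,5,6},{2},{3,7},{4,8}}
  P[2] = {{0},{1,5},{2},{3,7},{4,8},{6}}
  P[3] = {{0},{1,5},{2},{3},{4,8},{6},{7}}
Fixed point at round 4; 7 class(es).
5∈{1,5}, 1∈{1,5}

Answer: BISIMILAR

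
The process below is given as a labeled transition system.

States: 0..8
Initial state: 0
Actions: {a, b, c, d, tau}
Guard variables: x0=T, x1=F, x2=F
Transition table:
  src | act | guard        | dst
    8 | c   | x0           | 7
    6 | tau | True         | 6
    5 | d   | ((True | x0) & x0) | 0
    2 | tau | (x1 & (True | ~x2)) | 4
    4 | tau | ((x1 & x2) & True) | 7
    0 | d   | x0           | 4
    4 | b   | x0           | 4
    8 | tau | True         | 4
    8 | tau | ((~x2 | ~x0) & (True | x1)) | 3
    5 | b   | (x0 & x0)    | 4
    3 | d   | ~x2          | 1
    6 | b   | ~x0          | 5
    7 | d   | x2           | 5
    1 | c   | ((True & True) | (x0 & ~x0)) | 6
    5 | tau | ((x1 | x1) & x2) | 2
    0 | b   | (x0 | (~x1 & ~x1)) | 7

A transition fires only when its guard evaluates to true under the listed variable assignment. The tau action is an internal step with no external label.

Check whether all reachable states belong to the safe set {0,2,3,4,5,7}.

Answer: INVARIANT HOLDS

Working:
Safe = {0,2,3,4,5,7}
R = {0,4,7}
  0: safe
  4: safe
  7: safe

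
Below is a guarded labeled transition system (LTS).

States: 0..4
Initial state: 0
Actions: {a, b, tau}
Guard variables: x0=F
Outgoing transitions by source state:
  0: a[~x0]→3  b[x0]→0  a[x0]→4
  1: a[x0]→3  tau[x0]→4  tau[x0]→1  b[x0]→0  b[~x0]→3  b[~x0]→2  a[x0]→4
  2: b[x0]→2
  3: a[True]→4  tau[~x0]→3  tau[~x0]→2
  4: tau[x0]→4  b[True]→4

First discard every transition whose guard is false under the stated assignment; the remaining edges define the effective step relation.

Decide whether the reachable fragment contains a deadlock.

Reachable = {0,2,3,4}
  0: a→3  [deg 1]
  2: ∅  [deadlock]
  3: a→4  tau→2  tau→3  [deg 3]
  4: b→4  [deg 1]
witness 2: a·tau

Answer: DEADLOCK at state 2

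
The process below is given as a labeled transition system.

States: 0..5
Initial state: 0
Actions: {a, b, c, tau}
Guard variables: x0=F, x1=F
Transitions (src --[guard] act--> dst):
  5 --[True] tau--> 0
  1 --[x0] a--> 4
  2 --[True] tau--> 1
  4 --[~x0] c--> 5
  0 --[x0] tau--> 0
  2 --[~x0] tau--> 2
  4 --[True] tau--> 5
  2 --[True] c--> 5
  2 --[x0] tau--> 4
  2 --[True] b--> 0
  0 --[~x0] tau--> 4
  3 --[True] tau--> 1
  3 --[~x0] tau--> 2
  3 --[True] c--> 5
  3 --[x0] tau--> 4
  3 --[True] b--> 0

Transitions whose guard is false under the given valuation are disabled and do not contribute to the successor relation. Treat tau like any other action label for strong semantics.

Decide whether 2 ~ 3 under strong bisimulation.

Answer: BISIMILAR

Trace:
Compute ~ classes (split until stable):
  P[0] = {{0,1,2,3,4,5}}
  P[1] = {{0,5},{1},{2,3},{4}}
  P[2] = {{0},{1},{2,3},{4},{5}}
Fixed point at round 3; 5 class(es).
2∈{2,3}, 3∈{2,3}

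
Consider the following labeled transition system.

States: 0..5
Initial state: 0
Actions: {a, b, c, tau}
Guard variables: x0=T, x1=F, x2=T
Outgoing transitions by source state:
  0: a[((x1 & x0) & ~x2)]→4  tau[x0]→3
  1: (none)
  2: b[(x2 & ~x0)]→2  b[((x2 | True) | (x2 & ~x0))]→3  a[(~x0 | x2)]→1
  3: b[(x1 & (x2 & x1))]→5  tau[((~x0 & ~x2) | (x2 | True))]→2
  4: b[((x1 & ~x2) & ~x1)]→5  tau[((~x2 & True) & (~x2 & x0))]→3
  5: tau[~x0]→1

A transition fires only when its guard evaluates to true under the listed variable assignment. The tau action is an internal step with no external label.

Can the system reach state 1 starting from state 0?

Answer: REACHABLE

Trace:
4 transition(s) survive guard evaluation.
depth 0: {0}
depth 1: {3}  total {0,3}
depth 2: {2}  total {0,2,3}
depth 3: {1}  total {0,1,2,3}
Reachable = {0,1,2,3}
trace reaching 1: tau·tau·a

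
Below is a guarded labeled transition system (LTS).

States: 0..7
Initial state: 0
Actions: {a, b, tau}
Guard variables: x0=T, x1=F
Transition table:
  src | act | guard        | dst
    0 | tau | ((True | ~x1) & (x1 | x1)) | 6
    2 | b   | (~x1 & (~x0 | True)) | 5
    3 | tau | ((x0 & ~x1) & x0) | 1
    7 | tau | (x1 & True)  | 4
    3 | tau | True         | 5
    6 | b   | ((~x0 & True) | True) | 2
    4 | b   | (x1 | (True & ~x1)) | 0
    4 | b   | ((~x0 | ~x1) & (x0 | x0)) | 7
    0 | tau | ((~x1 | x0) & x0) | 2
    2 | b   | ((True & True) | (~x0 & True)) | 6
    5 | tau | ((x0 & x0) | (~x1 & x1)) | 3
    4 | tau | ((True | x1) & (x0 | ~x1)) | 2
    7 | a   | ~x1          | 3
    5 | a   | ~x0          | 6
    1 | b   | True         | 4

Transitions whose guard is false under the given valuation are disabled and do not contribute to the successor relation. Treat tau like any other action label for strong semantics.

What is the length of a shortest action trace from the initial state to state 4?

Layered search for 4:
  Layer 0: {0}
  Layer 1: {2}
  Layer 2: {5,6}
  Layer 3: {3}
  Layer 4: {1}
  Layer 5: {4}
first hit 4 at d=5 via tau·b·tau·tau·b

Answer: 5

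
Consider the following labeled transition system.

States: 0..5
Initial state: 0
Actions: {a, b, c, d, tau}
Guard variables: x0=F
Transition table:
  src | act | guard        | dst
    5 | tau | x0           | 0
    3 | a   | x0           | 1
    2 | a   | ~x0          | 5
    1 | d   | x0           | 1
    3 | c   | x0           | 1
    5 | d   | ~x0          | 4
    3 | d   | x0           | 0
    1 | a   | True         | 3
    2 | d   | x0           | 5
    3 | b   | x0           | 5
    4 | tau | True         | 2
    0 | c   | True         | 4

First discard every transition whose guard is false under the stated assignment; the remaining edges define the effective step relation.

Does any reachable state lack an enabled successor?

Reachable = {0,2,4,5}
  0: c→4  [1 exit(s)]
  2: a→5  [1 exit(s)]
  4: tau→2  [1 exit(s)]
  5: d→4  [1 exit(s)]

Answer: DEADLOCK-FREE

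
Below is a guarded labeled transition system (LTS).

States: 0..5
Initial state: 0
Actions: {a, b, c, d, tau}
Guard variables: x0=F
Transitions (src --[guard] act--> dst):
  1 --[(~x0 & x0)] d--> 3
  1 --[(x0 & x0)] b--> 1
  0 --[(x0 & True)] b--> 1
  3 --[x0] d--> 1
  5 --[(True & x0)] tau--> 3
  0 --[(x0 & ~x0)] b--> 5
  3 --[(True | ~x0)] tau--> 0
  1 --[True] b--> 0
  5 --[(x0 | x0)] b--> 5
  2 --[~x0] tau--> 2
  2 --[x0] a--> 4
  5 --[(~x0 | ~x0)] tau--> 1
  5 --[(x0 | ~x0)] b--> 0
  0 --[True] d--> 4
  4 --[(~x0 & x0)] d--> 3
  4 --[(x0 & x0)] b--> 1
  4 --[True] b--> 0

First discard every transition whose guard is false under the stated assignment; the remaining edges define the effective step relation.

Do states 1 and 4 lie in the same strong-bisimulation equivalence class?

Bisimulation quotient by refinement:
  round 0: {{0,1,2,3,4,5}}
  round 1: {{0},{1,4},{2,3},{5}}
  round 2: {{0},{1,4},{2},{3},{5}}
5 equivalence class(es) (converged in 3)
class of 1: {1,4}; class of 4: {1,4}

Answer: BISIMILAR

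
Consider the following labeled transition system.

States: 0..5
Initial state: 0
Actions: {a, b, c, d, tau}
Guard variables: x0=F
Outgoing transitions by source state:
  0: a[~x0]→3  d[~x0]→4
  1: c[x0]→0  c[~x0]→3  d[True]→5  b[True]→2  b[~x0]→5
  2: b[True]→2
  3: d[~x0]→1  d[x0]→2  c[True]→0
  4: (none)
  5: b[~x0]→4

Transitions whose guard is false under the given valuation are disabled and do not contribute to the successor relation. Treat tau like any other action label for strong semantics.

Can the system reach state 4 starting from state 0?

Answer: REACHABLE

Trace:
Guard filter leaves 10 enabled edge(s).
depth 0: {0}
depth 1: {3,4}  total {0,3,4}
depth 2: {1}  total {0,1,3,4}
depth 3: {2,5}  total {0,1,2,3,4,5}
Reach set: {0,1,2,3,4,5}
Path to 4: d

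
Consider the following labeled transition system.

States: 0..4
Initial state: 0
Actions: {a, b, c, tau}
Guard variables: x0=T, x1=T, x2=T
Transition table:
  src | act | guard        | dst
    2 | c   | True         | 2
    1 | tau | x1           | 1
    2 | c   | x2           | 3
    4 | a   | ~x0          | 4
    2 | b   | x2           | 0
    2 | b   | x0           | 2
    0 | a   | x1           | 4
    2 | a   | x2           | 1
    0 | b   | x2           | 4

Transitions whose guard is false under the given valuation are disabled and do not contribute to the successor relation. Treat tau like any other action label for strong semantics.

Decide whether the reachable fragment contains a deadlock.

R = {0,4}
  0: a→4  b→4  [deg 2]
  4: ∅  [deadlock]
Path to 4: a

Answer: DEADLOCK at state 4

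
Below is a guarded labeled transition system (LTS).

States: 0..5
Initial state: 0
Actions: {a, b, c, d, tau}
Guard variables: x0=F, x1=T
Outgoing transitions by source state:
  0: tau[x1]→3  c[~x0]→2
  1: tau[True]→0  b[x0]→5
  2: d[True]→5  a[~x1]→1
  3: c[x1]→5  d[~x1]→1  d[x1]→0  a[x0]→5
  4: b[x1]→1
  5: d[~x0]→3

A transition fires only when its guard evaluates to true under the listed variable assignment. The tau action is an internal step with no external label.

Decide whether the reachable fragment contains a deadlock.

Answer: DEADLOCK-FREE

Working:
Reachable = {0,2,3,5}
  0: c→2  tau→3  [2 out]
  2: d→5  [1 out]
  3: c→5  d→0  [2 out]
  5: d→3  [1 out]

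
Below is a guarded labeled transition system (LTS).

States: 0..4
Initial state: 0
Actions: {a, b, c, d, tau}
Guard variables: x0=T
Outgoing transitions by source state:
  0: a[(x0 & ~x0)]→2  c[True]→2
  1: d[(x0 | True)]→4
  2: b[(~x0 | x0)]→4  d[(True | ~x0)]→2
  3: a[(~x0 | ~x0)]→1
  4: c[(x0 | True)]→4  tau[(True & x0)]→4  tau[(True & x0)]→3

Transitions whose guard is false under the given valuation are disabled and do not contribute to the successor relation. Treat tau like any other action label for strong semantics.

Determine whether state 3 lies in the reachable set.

Answer: REACHABLE

Analysis:
Guard filter leaves 7 enabled edge(s).
L0 = {0}
L1 = {2}  now seen {0,2}
L2 = {4}  now seen {0,2,4}
L3 = {3}  now seen {0,2,3,4}
Reach set: {0,2,3,4}
Path to 3: c·b·tau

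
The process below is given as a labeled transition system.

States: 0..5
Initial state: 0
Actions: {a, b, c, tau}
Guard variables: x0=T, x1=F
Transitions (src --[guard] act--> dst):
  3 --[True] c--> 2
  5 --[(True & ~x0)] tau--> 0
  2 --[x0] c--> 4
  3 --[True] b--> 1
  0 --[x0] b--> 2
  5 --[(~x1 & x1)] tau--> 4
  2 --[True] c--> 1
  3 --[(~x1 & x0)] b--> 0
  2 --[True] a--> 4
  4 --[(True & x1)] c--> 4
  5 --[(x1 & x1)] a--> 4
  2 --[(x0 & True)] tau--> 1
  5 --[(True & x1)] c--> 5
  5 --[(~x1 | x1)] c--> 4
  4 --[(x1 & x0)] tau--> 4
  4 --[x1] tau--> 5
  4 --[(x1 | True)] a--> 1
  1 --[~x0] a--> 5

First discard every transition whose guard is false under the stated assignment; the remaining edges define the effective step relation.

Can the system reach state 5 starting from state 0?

Answer: UNREACHABLE

Working:
10 transition(s) survive guard evaluation.
depth 0: {0}
depth 1: {2}  now seen {0,2}
depth 2: {1,4}  now seen {0,1,2,4}
Reach set: {0,1,2,4}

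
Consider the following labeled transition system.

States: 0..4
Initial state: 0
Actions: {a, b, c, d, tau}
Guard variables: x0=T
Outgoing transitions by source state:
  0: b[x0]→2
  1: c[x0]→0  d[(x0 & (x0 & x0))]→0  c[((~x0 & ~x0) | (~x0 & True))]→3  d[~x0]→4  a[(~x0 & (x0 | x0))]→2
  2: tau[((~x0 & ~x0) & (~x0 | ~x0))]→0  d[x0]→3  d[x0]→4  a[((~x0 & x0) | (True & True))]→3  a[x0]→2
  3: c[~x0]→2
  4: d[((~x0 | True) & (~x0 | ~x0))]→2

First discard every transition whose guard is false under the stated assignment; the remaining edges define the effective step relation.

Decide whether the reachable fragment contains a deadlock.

R = {0,2,3,4}
  0: b→2  [1 exit(s)]
  2: a→2  a→3  d→3  d→4  [4 exit(s)]
  3: ∅  [STUCK]
  4: ∅  [STUCK]
witness 3: b·d

Answer: DEADLOCK at state 3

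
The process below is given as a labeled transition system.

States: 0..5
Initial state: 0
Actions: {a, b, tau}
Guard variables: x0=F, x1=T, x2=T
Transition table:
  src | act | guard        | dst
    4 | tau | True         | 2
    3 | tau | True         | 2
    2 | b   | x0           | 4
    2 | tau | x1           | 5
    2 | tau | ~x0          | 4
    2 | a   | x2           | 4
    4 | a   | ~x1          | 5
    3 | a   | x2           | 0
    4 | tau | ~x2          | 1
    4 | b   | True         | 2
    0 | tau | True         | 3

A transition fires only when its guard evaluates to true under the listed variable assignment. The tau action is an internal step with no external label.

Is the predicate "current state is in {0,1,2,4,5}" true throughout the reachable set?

Answer: INVARIANT VIOLATED at state 3

Analysis:
Inv-set: {0,1,2,4,5}
Reachable = {0,2,3,4,5}
  0: ok
  2: ok
  3: outside
  4: ok
  5: ok
witness against invariant: tau → 3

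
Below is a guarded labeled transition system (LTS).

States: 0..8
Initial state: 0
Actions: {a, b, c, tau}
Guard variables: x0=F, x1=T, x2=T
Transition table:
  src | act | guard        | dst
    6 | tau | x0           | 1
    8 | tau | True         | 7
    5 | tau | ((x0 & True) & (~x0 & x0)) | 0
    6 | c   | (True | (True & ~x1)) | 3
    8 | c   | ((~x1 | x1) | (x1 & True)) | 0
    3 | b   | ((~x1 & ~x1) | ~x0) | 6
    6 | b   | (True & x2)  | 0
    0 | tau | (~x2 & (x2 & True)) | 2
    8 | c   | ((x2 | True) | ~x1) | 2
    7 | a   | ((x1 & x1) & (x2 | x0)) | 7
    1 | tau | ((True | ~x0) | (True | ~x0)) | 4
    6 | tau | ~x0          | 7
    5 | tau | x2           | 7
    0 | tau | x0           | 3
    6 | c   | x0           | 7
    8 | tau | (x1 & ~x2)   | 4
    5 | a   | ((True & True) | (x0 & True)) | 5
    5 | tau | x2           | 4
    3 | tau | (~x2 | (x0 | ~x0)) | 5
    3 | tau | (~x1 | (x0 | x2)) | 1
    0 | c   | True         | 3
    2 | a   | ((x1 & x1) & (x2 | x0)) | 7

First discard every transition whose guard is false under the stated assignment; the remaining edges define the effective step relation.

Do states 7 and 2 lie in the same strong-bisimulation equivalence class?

Compute ~ classes (split until stable):
  P[0] = {{0,1,2,3,4,5,6,7,8}}
  P[1] = {{0},{1},{2,7},{3},{4},{5},{6},{8}}
8 equivalence class(es) (converged in 2)
7∈{2,7}, 2∈{2,7}

Answer: BISIMILAR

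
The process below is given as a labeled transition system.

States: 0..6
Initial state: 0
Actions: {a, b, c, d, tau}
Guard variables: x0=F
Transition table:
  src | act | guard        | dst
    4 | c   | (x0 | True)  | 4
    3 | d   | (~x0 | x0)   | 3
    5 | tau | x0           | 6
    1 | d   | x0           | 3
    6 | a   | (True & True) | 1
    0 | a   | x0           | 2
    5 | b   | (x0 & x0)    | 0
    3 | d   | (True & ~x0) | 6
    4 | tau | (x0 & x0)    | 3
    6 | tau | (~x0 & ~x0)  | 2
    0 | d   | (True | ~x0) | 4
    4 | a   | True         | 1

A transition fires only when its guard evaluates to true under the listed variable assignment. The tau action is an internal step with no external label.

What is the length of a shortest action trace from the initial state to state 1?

Layered search for 1:
  depth 0: {0}
  depth 1: {4}
  depth 2: {1}
1 enters at depth 2; path d·a

Answer: 2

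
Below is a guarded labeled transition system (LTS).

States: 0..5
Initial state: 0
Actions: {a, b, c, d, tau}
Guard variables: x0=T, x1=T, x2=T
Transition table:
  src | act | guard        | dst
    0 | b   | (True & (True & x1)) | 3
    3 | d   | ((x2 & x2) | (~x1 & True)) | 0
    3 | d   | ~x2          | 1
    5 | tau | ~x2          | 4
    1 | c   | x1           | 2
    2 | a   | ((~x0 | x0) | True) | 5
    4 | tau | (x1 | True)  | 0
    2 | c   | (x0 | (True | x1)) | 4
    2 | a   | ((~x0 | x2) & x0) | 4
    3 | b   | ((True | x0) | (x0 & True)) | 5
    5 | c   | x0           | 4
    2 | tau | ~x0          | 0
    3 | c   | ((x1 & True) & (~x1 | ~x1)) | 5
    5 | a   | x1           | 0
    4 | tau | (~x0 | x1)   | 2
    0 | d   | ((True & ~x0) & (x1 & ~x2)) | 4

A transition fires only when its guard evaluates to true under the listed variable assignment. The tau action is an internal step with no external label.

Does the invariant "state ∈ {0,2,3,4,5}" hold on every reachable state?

Answer: INVARIANT HOLDS

Working:
Safe = {0,2,3,4,5}
Reach set: {0,2,3,4,5}
  0: ✓
  2: ✓
  3: ✓
  4: ✓
  5: ✓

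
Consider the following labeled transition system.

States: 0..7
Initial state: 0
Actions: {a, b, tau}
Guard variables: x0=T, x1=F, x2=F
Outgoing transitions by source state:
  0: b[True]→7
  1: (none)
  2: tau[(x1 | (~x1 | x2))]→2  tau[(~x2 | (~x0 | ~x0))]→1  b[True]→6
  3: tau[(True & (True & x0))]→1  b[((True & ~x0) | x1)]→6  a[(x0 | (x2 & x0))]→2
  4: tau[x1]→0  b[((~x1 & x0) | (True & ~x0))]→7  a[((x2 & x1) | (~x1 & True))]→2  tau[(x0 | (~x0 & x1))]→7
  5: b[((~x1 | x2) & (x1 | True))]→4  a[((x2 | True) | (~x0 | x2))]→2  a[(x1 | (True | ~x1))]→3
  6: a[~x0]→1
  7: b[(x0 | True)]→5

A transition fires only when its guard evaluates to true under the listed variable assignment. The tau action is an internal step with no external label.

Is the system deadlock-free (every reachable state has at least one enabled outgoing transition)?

Answer: DEADLOCK at state 1

Working:
Reach set: {0,1,2,3,4,5,6,7}
  0: b→7  [deg 1]
  1: ∅  [STUCK]
  2: b→6  tau→1  tau→2  [deg 3]
  3: a→2  tau→1  [deg 2]
  4: a→2  b→7  tau→7  [deg 3]
  5: a→2  a→3  b→4  [deg 3]
  6: ∅  [STUCK]
  7: b→5  [deg 1]
witness 1: b·b·a·tau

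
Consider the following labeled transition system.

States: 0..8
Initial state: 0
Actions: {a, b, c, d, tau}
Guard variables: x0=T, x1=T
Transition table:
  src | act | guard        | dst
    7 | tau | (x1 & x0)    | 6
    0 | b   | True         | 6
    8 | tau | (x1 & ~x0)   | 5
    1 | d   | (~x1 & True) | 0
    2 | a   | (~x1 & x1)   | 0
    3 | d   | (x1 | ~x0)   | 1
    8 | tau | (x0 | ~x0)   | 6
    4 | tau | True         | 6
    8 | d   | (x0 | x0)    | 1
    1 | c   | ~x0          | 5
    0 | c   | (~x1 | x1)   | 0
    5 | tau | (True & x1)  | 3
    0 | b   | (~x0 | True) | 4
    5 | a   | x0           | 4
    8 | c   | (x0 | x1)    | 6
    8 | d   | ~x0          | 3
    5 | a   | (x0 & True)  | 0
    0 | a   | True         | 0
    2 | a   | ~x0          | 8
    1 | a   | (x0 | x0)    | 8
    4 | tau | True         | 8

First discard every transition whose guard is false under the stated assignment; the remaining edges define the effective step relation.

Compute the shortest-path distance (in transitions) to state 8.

Breadth-first toward 8:
  L0 = {0}
  L1 = {4,6}
  L2 = {8}
8 enters at depth 2; path b·tau

Answer: 2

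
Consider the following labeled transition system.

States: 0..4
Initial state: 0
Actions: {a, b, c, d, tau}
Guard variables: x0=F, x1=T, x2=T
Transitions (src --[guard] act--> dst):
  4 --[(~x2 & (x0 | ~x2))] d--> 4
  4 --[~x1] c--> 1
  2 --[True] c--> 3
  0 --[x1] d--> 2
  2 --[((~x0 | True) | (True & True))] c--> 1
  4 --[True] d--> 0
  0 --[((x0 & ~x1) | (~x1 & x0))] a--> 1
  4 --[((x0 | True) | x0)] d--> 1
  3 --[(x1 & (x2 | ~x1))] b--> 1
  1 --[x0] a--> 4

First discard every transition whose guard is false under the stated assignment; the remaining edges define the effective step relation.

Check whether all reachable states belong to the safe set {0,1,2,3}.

Answer: INVARIANT HOLDS

Working:
Allowed set {0,1,2,3}
Reachable = {0,1,2,3}
  0: safe
  1: safe
  2: safe
  3: safe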